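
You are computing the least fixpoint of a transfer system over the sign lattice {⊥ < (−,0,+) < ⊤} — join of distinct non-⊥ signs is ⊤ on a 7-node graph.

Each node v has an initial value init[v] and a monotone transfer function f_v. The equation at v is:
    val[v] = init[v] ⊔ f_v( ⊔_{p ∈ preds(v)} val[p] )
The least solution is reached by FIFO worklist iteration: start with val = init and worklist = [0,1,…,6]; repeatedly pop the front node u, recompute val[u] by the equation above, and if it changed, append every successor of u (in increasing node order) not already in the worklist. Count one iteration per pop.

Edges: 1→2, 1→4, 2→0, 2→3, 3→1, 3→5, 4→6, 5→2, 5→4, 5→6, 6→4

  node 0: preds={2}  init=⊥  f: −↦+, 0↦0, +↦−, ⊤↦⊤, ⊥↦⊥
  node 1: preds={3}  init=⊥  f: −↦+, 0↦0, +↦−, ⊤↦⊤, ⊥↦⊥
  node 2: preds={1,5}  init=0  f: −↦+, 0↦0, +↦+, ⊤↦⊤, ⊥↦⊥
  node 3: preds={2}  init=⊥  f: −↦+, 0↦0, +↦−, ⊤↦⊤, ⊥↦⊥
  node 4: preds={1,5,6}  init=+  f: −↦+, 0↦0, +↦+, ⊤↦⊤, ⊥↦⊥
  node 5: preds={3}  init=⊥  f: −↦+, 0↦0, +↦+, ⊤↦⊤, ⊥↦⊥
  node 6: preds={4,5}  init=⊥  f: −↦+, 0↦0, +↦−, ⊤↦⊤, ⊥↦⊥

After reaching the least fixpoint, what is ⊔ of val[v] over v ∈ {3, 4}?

Iteration log — 11 steps:
  step 1. node 0  ⊔preds=0  new=0  old=⊥  +wl: 
  step 2. node 1  ⊔preds=⊥  new=⊥  stable
  step 3. node 2  ⊔preds=⊥  new=0  stable
  step 4. node 3  ⊔preds=0  new=0  old=⊥  +wl: 1
  step 5. node 4  ⊔preds=⊥  new=+  stable
  step 6. node 5  ⊔preds=0  new=0  old=⊥  +wl: 2,4
  step 7. node 6  ⊔preds=⊤  new=⊤  old=⊥  +wl: 
  step 8. node 1  ⊔preds=0  new=0  old=⊥  +wl: 
  step 9. node 2  ⊔preds=0  new=0  stable
  step 10. node 4  ⊔preds=⊤  new=⊤  old=+  +wl: 6
  step 11. node 6  ⊔preds=⊤  new=⊤  stable

Least fixpoint reached:
  node 0: 0
  node 1: 0
  node 2: 0
  node 3: 0
  node 4: ⊤
  node 5: 0
  node 6: ⊤

⊤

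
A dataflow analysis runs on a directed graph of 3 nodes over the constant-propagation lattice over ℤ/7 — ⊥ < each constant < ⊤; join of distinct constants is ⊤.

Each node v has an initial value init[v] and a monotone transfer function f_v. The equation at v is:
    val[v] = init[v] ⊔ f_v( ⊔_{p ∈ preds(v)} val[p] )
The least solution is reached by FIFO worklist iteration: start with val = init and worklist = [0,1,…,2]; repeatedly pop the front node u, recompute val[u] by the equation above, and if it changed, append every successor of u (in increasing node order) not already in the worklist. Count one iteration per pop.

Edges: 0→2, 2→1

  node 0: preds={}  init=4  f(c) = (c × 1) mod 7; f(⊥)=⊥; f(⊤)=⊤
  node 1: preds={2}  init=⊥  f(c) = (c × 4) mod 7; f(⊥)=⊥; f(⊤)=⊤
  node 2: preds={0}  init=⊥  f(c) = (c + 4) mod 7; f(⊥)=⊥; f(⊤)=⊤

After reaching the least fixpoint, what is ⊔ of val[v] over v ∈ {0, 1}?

Worklist (4 pops):
  #1 pop 0: in=⊥ → 4 (no change)
  #2 pop 1: in=⊥ → ⊥ (no change)
  #3 pop 2: in=4 → 1 (was ⊥); enqueue [1]
  #4 pop 1: in=1 → 4 (was ⊥); enqueue []

Fixpoint:
  val[0] = 4
  val[1] = 4
  val[2] = 1

4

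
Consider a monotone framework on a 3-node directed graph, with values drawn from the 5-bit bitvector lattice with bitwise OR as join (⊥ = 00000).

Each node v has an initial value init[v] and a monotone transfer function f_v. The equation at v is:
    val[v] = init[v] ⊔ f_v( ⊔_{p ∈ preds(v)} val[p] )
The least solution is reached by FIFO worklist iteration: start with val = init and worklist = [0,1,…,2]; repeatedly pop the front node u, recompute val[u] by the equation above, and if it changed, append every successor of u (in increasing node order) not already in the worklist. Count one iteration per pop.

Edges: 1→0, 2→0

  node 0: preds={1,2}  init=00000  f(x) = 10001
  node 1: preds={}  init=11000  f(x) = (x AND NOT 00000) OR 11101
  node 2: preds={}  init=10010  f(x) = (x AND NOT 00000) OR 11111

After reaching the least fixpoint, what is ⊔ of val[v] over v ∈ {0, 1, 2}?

11111

Iteration log — 4 steps:
  step 1. node 0  ⊔preds=11010  new=10001  old=00000  +wl: 
  step 2. node 1  ⊔preds=00000  new=11101  old=11000  +wl: 0
  step 3. node 2  ⊔preds=00000  new=11111  old=10010  +wl: 
  step 4. node 0  ⊔preds=11111  new=10001  stable

Least fixpoint reached:
  node 0: 10001
  node 1: 11101
  node 2: 11111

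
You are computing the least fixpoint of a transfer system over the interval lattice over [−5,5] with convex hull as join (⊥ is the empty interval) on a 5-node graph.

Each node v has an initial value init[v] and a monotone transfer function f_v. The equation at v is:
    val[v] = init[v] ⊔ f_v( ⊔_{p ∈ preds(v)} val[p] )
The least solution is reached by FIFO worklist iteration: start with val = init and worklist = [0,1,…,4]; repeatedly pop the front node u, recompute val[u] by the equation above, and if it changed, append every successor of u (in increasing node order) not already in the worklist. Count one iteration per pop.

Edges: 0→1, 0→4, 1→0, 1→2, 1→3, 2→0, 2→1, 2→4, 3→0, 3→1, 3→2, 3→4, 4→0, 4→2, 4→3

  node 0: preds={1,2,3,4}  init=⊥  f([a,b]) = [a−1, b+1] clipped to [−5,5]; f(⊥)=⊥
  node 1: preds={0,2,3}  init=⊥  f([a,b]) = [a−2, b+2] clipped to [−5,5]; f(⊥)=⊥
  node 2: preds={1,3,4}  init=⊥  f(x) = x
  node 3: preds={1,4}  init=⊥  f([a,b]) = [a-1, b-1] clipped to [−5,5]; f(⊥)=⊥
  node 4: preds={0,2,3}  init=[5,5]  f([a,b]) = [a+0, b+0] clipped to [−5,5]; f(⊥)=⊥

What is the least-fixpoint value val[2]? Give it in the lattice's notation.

Worklist (20 pops):
  #1 pop 0: in=[5,5] → [4,5] (was ⊥); enqueue []
  #2 pop 1: in=[4,5] → [2,5] (was ⊥); enqueue [0]
  #3 pop 2: in=[2,5] → [2,5] (was ⊥); enqueue [1]
  #4 pop 3: in=[2,5] → [1,4] (was ⊥); enqueue [2]
  #5 pop 4: in=[1,5] → [1,5] (was [5,5]); enqueue [3]
  #6 pop 0: in=[1,5] → [0,5] (was [4,5]); enqueue [4]
  #7 pop 1: in=[0,5] → [-2,5] (was [2,5]); enqueue [0]
  #8 pop 2: in=[-2,5] → [-2,5] (was [2,5]); enqueue [1]
  #9 pop 3: in=[-2,5] → [-3,4] (was [1,4]); enqueue [2]
  #10 pop 4: in=[-3,5] → [-3,5] (was [1,5]); enqueue [3]
  #11 pop 0: in=[-3,5] → [-4,5] (was [0,5]); enqueue [4]
  #12 pop 1: in=[-4,5] → [-5,5] (was [-2,5]); enqueue [0]
  #13 pop 2: in=[-5,5] → [-5,5] (was [-2,5]); enqueue [1]
  #14 pop 3: in=[-5,5] → [-5,4] (was [-3,4]); enqueue [2]
  #15 pop 4: in=[-5,5] → [-5,5] (was [-3,5]); enqueue [3]
  #16 pop 0: in=[-5,5] → [-5,5] (was [-4,5]); enqueue [4]
  #17 pop 1: in=[-5,5] → [-5,5] (no change)
  #18 pop 2: in=[-5,5] → [-5,5] (no change)
  #19 pop 3: in=[-5,5] → [-5,4] (no change)
  #20 pop 4: in=[-5,5] → [-5,5] (no change)

Fixpoint:
  val[0] = [-5,5]
  val[1] = [-5,5]
  val[2] = [-5,5]
  val[3] = [-5,4]
  val[4] = [-5,5]

[-5,5]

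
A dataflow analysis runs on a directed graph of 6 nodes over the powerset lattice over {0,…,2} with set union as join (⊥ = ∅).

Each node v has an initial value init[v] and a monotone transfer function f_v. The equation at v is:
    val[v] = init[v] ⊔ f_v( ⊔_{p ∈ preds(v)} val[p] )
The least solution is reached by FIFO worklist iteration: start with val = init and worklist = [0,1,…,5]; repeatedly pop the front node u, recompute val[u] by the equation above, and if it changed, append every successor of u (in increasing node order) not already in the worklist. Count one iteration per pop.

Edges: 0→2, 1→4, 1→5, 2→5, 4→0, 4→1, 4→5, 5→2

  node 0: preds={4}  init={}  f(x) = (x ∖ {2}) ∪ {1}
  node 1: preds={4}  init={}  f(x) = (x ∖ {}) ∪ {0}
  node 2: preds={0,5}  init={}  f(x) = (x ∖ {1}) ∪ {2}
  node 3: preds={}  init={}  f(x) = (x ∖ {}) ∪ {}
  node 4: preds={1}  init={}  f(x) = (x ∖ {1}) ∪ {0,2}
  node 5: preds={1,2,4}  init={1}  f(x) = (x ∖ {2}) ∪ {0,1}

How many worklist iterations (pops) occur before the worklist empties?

11

Trace (11 dequeues):
  [1] u=0 | in {} | out {1} | prev {} | push {}
  [2] u=1 | in {} | out {0} | prev {} | push {}
  [3] u=2 | in {1} | out {2} | prev {} | push {}
  [4] u=3 | in {} | out {} | ==
  [5] u=4 | in {0} | out {0,2} | prev {} | push {0,1}
  [6] u=5 | in {0,2} | out {0,1} | prev {1} | push {2}
  [7] u=0 | in {0,2} | out {0,1} | prev {1} | push {}
  [8] u=1 | in {0,2} | out {0,2} | prev {0} | push {4,5}
  [9] u=2 | in {0,1} | out {0,2} | prev {2} | push {}
  [10] u=4 | in {0,2} | out {0,2} | ==
  [11] u=5 | in {0,2} | out {0,1} | ==

Converged values:
  [0] {0,1}
  [1] {0,2}
  [2] {0,2}
  [3] {}
  [4] {0,2}
  [5] {0,1}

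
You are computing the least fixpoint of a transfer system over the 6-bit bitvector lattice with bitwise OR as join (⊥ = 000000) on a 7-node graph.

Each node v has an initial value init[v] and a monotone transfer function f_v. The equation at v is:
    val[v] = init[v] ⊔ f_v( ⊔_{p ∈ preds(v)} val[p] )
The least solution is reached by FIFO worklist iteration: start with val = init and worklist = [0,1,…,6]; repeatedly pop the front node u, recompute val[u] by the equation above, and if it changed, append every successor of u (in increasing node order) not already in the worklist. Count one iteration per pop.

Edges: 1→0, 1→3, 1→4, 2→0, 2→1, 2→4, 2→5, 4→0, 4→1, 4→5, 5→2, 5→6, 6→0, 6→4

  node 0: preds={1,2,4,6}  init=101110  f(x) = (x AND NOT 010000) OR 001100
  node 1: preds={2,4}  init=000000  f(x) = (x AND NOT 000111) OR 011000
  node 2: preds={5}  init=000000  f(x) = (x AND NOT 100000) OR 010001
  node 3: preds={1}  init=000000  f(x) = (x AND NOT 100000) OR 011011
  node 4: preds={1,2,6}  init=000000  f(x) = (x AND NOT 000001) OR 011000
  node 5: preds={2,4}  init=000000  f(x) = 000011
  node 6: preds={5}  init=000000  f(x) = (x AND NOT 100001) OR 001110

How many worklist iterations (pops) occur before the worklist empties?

14

Worklist (14 pops):
  #1 pop 0: in=000000 → 101110 (no change)
  #2 pop 1: in=000000 → 011000 (was 000000); enqueue [0]
  #3 pop 2: in=000000 → 010001 (was 000000); enqueue [1]
  #4 pop 3: in=011000 → 011011 (was 000000); enqueue []
  #5 pop 4: in=011001 → 011000 (was 000000); enqueue []
  #6 pop 5: in=011001 → 000011 (was 000000); enqueue [2]
  #7 pop 6: in=000011 → 001110 (was 000000); enqueue [4]
  #8 pop 0: in=011111 → 101111 (was 101110); enqueue []
  #9 pop 1: in=011001 → 011000 (no change)
  #10 pop 2: in=000011 → 010011 (was 010001); enqueue [0,1,5]
  #11 pop 4: in=011111 → 011110 (was 011000); enqueue []
  #12 pop 0: in=011111 → 101111 (no change)
  #13 pop 1: in=011111 → 011000 (no change)
  #14 pop 5: in=011111 → 000011 (no change)

Fixpoint:
  val[0] = 101111
  val[1] = 011000
  val[2] = 010011
  val[3] = 011011
  val[4] = 011110
  val[5] = 000011
  val[6] = 001110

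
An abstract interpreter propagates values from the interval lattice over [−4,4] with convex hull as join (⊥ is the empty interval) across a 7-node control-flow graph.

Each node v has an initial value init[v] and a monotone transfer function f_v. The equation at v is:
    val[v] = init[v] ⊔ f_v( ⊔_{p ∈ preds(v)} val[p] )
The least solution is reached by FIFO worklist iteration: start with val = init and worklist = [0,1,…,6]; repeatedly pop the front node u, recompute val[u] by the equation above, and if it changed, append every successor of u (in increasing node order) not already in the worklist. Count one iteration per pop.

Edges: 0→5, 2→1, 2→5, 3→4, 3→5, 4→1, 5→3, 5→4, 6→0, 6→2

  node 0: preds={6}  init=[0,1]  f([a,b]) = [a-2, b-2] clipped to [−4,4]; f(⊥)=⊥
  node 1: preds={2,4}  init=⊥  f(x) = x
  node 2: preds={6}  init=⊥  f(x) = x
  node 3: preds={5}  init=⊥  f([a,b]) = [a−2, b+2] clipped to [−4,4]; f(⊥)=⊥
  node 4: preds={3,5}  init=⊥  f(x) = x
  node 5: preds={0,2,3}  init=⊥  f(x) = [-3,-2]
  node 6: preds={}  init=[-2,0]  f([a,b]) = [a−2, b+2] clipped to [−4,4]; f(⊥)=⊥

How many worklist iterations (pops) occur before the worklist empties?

12

Trace (12 dequeues):
  [1] u=0 | in [-2,0] | out [-4,1] | prev [0,1] | push {}
  [2] u=1 | in ⊥ | out ⊥ | ==
  [3] u=2 | in [-2,0] | out [-2,0] | prev ⊥ | push {1}
  [4] u=3 | in ⊥ | out ⊥ | ==
  [5] u=4 | in ⊥ | out ⊥ | ==
  [6] u=5 | in [-4,1] | out [-3,-2] | prev ⊥ | push {3,4}
  [7] u=6 | in ⊥ | out [-2,0] | ==
  [8] u=1 | in [-2,0] | out [-2,0] | prev ⊥ | push {}
  [9] u=3 | in [-3,-2] | out [-4,0] | prev ⊥ | push {5}
  [10] u=4 | in [-4,0] | out [-4,0] | prev ⊥ | push {1}
  [11] u=5 | in [-4,1] | out [-3,-2] | ==
  [12] u=1 | in [-4,0] | out [-4,0] | prev [-2,0] | push {}

Converged values:
  [0] [-4,1]
  [1] [-4,0]
  [2] [-2,0]
  [3] [-4,0]
  [4] [-4,0]
  [5] [-3,-2]
  [6] [-2,0]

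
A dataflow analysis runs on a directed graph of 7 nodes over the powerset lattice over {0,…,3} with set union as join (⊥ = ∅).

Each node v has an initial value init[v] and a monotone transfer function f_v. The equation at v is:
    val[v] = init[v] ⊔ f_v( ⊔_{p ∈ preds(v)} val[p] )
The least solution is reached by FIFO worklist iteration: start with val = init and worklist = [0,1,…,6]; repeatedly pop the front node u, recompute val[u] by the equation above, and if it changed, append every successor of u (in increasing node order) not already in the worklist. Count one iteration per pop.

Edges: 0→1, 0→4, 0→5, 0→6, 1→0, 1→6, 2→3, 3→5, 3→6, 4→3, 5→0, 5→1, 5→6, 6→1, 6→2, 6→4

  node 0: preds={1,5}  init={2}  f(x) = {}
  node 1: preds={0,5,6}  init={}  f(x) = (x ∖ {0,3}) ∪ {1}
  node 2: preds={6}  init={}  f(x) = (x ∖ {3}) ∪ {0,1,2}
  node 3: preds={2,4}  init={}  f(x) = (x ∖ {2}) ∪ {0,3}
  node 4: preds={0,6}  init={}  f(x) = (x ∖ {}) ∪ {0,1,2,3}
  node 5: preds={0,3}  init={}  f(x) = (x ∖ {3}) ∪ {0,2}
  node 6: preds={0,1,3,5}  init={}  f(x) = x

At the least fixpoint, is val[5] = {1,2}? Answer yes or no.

Worklist (12 pops):
  #1 pop 0: in={} → {2} (no change)
  #2 pop 1: in={2} → {1,2} (was {}); enqueue [0]
  #3 pop 2: in={} → {0,1,2} (was {}); enqueue []
  #4 pop 3: in={0,1,2} → {0,1,3} (was {}); enqueue []
  #5 pop 4: in={2} → {0,1,2,3} (was {}); enqueue [3]
  #6 pop 5: in={0,1,2,3} → {0,1,2} (was {}); enqueue [1]
  #7 pop 6: in={0,1,2,3} → {0,1,2,3} (was {}); enqueue [2,4]
  #8 pop 0: in={0,1,2} → {2} (no change)
  #9 pop 3: in={0,1,2,3} → {0,1,3} (no change)
  #10 pop 1: in={0,1,2,3} → {1,2} (no change)
  #11 pop 2: in={0,1,2,3} → {0,1,2} (no change)
  #12 pop 4: in={0,1,2,3} → {0,1,2,3} (no change)

Fixpoint:
  val[0] = {2}
  val[1] = {1,2}
  val[2] = {0,1,2}
  val[3] = {0,1,3}
  val[4] = {0,1,2,3}
  val[5] = {0,1,2}
  val[6] = {0,1,2,3}

no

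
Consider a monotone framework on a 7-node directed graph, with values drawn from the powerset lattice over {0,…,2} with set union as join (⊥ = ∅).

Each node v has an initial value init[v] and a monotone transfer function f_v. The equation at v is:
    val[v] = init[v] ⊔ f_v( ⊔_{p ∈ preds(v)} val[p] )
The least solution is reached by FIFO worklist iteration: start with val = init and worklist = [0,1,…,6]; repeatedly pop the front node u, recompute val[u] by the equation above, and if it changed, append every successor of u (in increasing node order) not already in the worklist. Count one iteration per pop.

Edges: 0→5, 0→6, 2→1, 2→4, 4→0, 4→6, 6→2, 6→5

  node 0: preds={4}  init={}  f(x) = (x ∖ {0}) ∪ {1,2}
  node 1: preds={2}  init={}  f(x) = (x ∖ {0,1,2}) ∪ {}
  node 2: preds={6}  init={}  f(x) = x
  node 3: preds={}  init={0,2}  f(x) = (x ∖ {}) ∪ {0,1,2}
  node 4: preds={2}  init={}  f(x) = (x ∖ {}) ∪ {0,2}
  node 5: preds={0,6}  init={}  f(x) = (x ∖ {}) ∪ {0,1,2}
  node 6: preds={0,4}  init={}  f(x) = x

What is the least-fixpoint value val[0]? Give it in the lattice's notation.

{1,2}

Trace (14 dequeues):
  [1] u=0 | in {} | out {1,2} | prev {} | push {}
  [2] u=1 | in {} | out {} | ==
  [3] u=2 | in {} | out {} | ==
  [4] u=3 | in {} | out {0,1,2} | prev {0,2} | push {}
  [5] u=4 | in {} | out {0,2} | prev {} | push {0}
  [6] u=5 | in {1,2} | out {0,1,2} | prev {} | push {}
  [7] u=6 | in {0,1,2} | out {0,1,2} | prev {} | push {2,5}
  [8] u=0 | in {0,2} | out {1,2} | ==
  [9] u=2 | in {0,1,2} | out {0,1,2} | prev {} | push {1,4}
  [10] u=5 | in {0,1,2} | out {0,1,2} | ==
  [11] u=1 | in {0,1,2} | out {} | ==
  [12] u=4 | in {0,1,2} | out {0,1,2} | prev {0,2} | push {0,6}
  [13] u=0 | in {0,1,2} | out {1,2} | ==
  [14] u=6 | in {0,1,2} | out {0,1,2} | ==

Converged values:
  [0] {1,2}
  [1] {}
  [2] {0,1,2}
  [3] {0,1,2}
  [4] {0,1,2}
  [5] {0,1,2}
  [6] {0,1,2}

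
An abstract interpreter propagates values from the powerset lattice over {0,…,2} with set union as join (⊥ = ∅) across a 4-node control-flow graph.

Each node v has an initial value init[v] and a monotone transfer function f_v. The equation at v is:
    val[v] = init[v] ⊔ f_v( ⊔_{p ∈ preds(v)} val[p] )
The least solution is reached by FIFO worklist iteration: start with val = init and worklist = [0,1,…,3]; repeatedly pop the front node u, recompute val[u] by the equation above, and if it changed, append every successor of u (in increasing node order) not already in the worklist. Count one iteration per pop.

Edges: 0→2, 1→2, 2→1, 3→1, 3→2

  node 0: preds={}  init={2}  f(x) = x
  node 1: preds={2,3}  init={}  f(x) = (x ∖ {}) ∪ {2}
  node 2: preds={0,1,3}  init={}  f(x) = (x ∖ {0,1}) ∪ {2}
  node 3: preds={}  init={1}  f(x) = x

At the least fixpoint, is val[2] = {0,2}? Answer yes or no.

Worklist (5 pops):
  #1 pop 0: in={} → {2} (no change)
  #2 pop 1: in={1} → {1,2} (was {}); enqueue []
  #3 pop 2: in={1,2} → {2} (was {}); enqueue [1]
  #4 pop 3: in={} → {1} (no change)
  #5 pop 1: in={1,2} → {1,2} (no change)

Fixpoint:
  val[0] = {2}
  val[1] = {1,2}
  val[2] = {2}
  val[3] = {1}

no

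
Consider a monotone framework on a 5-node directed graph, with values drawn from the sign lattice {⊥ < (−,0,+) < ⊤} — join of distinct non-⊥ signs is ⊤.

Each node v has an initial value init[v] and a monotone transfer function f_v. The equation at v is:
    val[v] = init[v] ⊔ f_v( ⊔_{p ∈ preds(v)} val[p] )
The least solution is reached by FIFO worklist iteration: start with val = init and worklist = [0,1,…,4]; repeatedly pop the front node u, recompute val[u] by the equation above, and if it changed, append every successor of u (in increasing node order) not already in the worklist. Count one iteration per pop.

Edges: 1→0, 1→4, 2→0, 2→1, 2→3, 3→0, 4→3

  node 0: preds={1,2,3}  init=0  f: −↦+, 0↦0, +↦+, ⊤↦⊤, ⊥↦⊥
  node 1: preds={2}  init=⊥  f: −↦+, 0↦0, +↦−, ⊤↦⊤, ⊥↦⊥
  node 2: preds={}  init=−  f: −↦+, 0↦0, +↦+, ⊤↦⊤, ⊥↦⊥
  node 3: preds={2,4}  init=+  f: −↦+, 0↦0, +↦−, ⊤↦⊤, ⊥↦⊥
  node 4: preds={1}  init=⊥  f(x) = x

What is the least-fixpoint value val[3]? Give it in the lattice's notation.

Iteration log — 8 steps:
  step 1. node 0  ⊔preds=⊤  new=⊤  old=0  +wl: 
  step 2. node 1  ⊔preds=−  new=+  old=⊥  +wl: 0
  step 3. node 2  ⊔preds=⊥  new=−  stable
  step 4. node 3  ⊔preds=−  new=+  stable
  step 5. node 4  ⊔preds=+  new=+  old=⊥  +wl: 3
  step 6. node 0  ⊔preds=⊤  new=⊤  stable
  step 7. node 3  ⊔preds=⊤  new=⊤  old=+  +wl: 0
  step 8. node 0  ⊔preds=⊤  new=⊤  stable

Least fixpoint reached:
  node 0: ⊤
  node 1: +
  node 2: −
  node 3: ⊤
  node 4: +

⊤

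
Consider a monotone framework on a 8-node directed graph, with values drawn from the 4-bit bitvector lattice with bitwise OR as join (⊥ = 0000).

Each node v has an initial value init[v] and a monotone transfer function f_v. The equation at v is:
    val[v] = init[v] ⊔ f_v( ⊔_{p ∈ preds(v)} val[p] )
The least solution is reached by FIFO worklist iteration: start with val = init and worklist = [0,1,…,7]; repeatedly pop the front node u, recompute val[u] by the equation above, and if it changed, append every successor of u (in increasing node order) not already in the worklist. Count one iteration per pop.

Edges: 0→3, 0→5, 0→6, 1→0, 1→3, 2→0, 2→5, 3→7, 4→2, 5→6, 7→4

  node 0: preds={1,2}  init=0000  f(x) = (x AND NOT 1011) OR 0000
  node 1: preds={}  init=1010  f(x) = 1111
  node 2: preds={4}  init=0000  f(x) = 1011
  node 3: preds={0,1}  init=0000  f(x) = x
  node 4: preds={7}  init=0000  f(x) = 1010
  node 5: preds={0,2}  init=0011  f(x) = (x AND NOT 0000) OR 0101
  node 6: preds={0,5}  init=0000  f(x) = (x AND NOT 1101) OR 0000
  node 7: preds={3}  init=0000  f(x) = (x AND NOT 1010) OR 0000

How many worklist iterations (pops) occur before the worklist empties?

Worklist (14 pops):
  #1 pop 0: in=1010 → 0000 (no change)
  #2 pop 1: in=0000 → 1111 (was 1010); enqueue [0]
  #3 pop 2: in=0000 → 1011 (was 0000); enqueue []
  #4 pop 3: in=1111 → 1111 (was 0000); enqueue []
  #5 pop 4: in=0000 → 1010 (was 0000); enqueue [2]
  #6 pop 5: in=1011 → 1111 (was 0011); enqueue []
  #7 pop 6: in=1111 → 0010 (was 0000); enqueue []
  #8 pop 7: in=1111 → 0101 (was 0000); enqueue [4]
  #9 pop 0: in=1111 → 0100 (was 0000); enqueue [3,5,6]
  #10 pop 2: in=1010 → 1011 (no change)
  #11 pop 4: in=0101 → 1010 (no change)
  #12 pop 3: in=1111 → 1111 (no change)
  #13 pop 5: in=1111 → 1111 (no change)
  #14 pop 6: in=1111 → 0010 (no change)

Fixpoint:
  val[0] = 0100
  val[1] = 1111
  val[2] = 1011
  val[3] = 1111
  val[4] = 1010
  val[5] = 1111
  val[6] = 0010
  val[7] = 0101

14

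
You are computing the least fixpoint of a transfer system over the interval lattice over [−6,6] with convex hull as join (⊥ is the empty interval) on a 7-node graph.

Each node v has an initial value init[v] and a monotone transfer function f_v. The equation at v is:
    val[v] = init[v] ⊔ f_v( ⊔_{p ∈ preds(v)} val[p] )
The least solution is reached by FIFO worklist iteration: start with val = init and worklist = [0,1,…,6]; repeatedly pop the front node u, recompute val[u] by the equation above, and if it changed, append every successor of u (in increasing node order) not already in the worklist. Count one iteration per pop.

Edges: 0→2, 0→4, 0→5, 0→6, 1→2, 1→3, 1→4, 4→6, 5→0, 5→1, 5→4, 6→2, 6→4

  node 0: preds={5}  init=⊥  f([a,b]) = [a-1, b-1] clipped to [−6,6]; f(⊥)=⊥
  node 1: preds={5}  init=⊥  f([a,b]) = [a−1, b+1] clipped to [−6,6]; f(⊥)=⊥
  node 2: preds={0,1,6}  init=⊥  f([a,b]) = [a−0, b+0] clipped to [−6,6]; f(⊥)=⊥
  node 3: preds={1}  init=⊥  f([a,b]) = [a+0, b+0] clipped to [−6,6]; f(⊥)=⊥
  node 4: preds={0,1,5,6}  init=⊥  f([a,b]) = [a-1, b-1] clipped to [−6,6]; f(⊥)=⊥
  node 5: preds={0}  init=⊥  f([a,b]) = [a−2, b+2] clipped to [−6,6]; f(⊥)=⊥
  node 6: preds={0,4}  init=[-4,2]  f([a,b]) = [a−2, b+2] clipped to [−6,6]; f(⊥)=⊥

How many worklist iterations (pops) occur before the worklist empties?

Trace (19 dequeues):
  [1] u=0 | in ⊥ | out ⊥ | ==
  [2] u=1 | in ⊥ | out ⊥ | ==
  [3] u=2 | in [-4,2] | out [-4,2] | prev ⊥ | push {}
  [4] u=3 | in ⊥ | out ⊥ | ==
  [5] u=4 | in [-4,2] | out [-5,1] | prev ⊥ | push {}
  [6] u=5 | in ⊥ | out ⊥ | ==
  [7] u=6 | in [-5,1] | out [-6,3] | prev [-4,2] | push {2,4}
  [8] u=2 | in [-6,3] | out [-6,3] | prev [-4,2] | push {}
  [9] u=4 | in [-6,3] | out [-6,2] | prev [-5,1] | push {6}
  [10] u=6 | in [-6,2] | out [-6,4] | prev [-6,3] | push {2,4}
  [11] u=2 | in [-6,4] | out [-6,4] | prev [-6,3] | push {}
  [12] u=4 | in [-6,4] | out [-6,3] | prev [-6,2] | push {6}
  [13] u=6 | in [-6,3] | out [-6,5] | prev [-6,4] | push {2,4}
  [14] u=2 | in [-6,5] | out [-6,5] | prev [-6,4] | push {}
  [15] u=4 | in [-6,5] | out [-6,4] | prev [-6,3] | push {6}
  [16] u=6 | in [-6,4] | out [-6,6] | prev [-6,5] | push {2,4}
  [17] u=2 | in [-6,6] | out [-6,6] | prev [-6,5] | push {}
  [18] u=4 | in [-6,6] | out [-6,5] | prev [-6,4] | push {6}
  [19] u=6 | in [-6,5] | out [-6,6] | ==

Converged values:
  [0] ⊥
  [1] ⊥
  [2] [-6,6]
  [3] ⊥
  [4] [-6,5]
  [5] ⊥
  [6] [-6,6]

19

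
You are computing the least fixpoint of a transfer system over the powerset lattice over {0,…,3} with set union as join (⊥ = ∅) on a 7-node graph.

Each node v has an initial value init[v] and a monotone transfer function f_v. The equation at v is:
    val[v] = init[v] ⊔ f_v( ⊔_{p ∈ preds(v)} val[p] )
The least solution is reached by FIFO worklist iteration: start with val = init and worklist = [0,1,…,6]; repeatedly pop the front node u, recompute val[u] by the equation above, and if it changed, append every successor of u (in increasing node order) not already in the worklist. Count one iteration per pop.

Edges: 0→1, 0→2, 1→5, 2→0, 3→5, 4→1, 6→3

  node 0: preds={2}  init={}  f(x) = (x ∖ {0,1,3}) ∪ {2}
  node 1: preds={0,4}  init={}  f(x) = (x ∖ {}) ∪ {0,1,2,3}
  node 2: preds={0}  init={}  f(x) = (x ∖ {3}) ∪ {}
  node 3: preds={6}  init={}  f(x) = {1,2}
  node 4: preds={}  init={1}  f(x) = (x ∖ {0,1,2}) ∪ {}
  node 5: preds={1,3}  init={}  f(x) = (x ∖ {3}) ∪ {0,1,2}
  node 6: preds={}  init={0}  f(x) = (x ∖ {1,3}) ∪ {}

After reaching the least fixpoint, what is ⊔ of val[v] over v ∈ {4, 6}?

{0,1}

Worklist (8 pops):
  #1 pop 0: in={} → {2} (was {}); enqueue []
  #2 pop 1: in={1,2} → {0,1,2,3} (was {}); enqueue []
  #3 pop 2: in={2} → {2} (was {}); enqueue [0]
  #4 pop 3: in={0} → {1,2} (was {}); enqueue []
  #5 pop 4: in={} → {1} (no change)
  #6 pop 5: in={0,1,2,3} → {0,1,2} (was {}); enqueue []
  #7 pop 6: in={} → {0} (no change)
  #8 pop 0: in={2} → {2} (no change)

Fixpoint:
  val[0] = {2}
  val[1] = {0,1,2,3}
  val[2] = {2}
  val[3] = {1,2}
  val[4] = {1}
  val[5] = {0,1,2}
  val[6] = {0}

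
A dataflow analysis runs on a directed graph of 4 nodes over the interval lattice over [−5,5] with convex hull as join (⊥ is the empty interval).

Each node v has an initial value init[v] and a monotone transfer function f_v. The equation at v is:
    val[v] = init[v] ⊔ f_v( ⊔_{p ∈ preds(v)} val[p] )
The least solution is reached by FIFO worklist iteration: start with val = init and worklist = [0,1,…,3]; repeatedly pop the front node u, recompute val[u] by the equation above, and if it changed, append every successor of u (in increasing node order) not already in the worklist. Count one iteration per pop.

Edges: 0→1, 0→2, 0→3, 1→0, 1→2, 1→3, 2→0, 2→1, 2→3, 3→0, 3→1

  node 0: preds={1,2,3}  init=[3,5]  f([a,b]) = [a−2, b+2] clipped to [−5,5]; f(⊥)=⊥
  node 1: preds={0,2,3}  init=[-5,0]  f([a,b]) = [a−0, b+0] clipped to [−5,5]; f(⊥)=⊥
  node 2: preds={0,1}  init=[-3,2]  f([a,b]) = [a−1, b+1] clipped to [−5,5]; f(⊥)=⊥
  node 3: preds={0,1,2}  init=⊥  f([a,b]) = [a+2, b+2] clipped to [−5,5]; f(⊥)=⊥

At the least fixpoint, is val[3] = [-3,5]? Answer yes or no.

yes

Trace (6 dequeues):
  [1] u=0 | in [-5,2] | out [-5,5] | prev [3,5] | push {}
  [2] u=1 | in [-5,5] | out [-5,5] | prev [-5,0] | push {0}
  [3] u=2 | in [-5,5] | out [-5,5] | prev [-3,2] | push {1}
  [4] u=3 | in [-5,5] | out [-3,5] | prev ⊥ | push {}
  [5] u=0 | in [-5,5] | out [-5,5] | ==
  [6] u=1 | in [-5,5] | out [-5,5] | ==

Converged values:
  [0] [-5,5]
  [1] [-5,5]
  [2] [-5,5]
  [3] [-3,5]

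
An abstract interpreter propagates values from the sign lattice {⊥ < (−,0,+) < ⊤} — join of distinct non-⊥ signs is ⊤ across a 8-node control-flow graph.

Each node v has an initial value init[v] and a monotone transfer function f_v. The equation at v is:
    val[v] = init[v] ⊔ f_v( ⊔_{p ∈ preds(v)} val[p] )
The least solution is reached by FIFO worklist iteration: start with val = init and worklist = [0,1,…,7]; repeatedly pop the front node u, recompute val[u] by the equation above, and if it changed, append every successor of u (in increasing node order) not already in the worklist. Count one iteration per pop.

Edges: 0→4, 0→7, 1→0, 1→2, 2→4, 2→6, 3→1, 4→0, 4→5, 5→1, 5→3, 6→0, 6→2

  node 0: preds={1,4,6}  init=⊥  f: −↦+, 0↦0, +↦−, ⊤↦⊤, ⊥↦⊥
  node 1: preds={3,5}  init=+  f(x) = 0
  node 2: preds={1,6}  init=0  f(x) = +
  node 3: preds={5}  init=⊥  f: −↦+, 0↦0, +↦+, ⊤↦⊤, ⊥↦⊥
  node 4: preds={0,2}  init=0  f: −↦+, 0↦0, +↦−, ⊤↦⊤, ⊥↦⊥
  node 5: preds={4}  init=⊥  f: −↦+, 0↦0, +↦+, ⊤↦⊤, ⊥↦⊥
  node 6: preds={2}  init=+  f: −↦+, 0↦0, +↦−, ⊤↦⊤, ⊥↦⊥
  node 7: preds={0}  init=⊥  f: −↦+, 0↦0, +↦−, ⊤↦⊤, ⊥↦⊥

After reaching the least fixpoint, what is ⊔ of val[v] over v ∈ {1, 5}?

⊤

Trace (13 dequeues):
  [1] u=0 | in ⊤ | out ⊤ | prev ⊥ | push {}
  [2] u=1 | in ⊥ | out ⊤ | prev + | push {0}
  [3] u=2 | in ⊤ | out ⊤ | prev 0 | push {}
  [4] u=3 | in ⊥ | out ⊥ | ==
  [5] u=4 | in ⊤ | out ⊤ | prev 0 | push {}
  [6] u=5 | in ⊤ | out ⊤ | prev ⊥ | push {1,3}
  [7] u=6 | in ⊤ | out ⊤ | prev + | push {2}
  [8] u=7 | in ⊤ | out ⊤ | prev ⊥ | push {}
  [9] u=0 | in ⊤ | out ⊤ | ==
  [10] u=1 | in ⊤ | out ⊤ | ==
  [11] u=3 | in ⊤ | out ⊤ | prev ⊥ | push {1}
  [12] u=2 | in ⊤ | out ⊤ | ==
  [13] u=1 | in ⊤ | out ⊤ | ==

Converged values:
  [0] ⊤
  [1] ⊤
  [2] ⊤
  [3] ⊤
  [4] ⊤
  [5] ⊤
  [6] ⊤
  [7] ⊤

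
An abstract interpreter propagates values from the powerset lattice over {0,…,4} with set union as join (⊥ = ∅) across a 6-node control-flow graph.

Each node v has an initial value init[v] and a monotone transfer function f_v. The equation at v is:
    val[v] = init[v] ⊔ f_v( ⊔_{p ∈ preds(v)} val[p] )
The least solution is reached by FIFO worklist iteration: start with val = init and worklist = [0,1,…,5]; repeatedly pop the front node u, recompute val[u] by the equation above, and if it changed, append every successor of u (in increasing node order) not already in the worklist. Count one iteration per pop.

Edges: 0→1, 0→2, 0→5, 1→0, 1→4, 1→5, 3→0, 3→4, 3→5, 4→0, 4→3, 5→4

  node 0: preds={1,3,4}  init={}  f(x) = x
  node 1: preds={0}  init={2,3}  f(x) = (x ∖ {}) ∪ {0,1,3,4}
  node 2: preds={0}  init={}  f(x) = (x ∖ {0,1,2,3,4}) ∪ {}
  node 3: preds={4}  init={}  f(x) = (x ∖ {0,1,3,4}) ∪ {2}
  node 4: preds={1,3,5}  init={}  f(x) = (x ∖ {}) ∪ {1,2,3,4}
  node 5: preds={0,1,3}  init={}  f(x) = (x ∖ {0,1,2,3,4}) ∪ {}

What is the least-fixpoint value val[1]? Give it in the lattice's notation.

Iteration log — 11 steps:
  step 1. node 0  ⊔preds={2,3}  new={2,3}  old={}  +wl: 
  step 2. node 1  ⊔preds={2,3}  new={0,1,2,3,4}  old={2,3}  +wl: 0
  step 3. node 2  ⊔preds={2,3}  new={}  stable
  step 4. node 3  ⊔preds={}  new={2}  old={}  +wl: 
  step 5. node 4  ⊔preds={0,1,2,3,4}  new={0,1,2,3,4}  old={}  +wl: 3
  step 6. node 5  ⊔preds={0,1,2,3,4}  new={}  stable
  step 7. node 0  ⊔preds={0,1,2,3,4}  new={0,1,2,3,4}  old={2,3}  +wl: 1,2,5
  step 8. node 3  ⊔preds={0,1,2,3,4}  new={2}  stable
  step 9. node 1  ⊔preds={0,1,2,3,4}  new={0,1,2,3,4}  stable
  step 10. node 2  ⊔preds={0,1,2,3,4}  new={}  stable
  step 11. node 5  ⊔preds={0,1,2,3,4}  new={}  stable

Least fixpoint reached:
  node 0: {0,1,2,3,4}
  node 1: {0,1,2,3,4}
  node 2: {}
  node 3: {2}
  node 4: {0,1,2,3,4}
  node 5: {}

{0,1,2,3,4}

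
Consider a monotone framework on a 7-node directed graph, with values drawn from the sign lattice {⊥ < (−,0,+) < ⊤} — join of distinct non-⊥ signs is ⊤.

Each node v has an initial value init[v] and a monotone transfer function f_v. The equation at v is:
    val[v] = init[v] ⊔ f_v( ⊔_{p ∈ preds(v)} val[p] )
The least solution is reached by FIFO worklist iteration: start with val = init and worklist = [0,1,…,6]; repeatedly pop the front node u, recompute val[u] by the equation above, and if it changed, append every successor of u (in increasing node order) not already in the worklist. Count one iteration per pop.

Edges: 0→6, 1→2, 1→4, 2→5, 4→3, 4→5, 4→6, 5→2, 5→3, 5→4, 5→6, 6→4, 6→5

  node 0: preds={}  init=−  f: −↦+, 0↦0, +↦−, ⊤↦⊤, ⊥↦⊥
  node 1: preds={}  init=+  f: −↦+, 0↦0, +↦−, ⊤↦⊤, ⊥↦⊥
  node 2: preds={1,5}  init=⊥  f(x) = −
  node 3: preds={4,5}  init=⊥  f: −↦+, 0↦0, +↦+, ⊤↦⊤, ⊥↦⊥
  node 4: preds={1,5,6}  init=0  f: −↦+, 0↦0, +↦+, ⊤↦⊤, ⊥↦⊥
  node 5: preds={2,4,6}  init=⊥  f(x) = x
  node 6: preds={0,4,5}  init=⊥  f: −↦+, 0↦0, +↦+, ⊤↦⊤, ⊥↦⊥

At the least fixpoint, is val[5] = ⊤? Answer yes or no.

yes

Worklist (11 pops):
  #1 pop 0: in=⊥ → − (no change)
  #2 pop 1: in=⊥ → + (no change)
  #3 pop 2: in=+ → − (was ⊥); enqueue []
  #4 pop 3: in=0 → 0 (was ⊥); enqueue []
  #5 pop 4: in=+ → ⊤ (was 0); enqueue [3]
  #6 pop 5: in=⊤ → ⊤ (was ⊥); enqueue [2,4]
  #7 pop 6: in=⊤ → ⊤ (was ⊥); enqueue [5]
  #8 pop 3: in=⊤ → ⊤ (was 0); enqueue []
  #9 pop 2: in=⊤ → − (no change)
  #10 pop 4: in=⊤ → ⊤ (no change)
  #11 pop 5: in=⊤ → ⊤ (no change)

Fixpoint:
  val[0] = −
  val[1] = +
  val[2] = −
  val[3] = ⊤
  val[4] = ⊤
  val[5] = ⊤
  val[6] = ⊤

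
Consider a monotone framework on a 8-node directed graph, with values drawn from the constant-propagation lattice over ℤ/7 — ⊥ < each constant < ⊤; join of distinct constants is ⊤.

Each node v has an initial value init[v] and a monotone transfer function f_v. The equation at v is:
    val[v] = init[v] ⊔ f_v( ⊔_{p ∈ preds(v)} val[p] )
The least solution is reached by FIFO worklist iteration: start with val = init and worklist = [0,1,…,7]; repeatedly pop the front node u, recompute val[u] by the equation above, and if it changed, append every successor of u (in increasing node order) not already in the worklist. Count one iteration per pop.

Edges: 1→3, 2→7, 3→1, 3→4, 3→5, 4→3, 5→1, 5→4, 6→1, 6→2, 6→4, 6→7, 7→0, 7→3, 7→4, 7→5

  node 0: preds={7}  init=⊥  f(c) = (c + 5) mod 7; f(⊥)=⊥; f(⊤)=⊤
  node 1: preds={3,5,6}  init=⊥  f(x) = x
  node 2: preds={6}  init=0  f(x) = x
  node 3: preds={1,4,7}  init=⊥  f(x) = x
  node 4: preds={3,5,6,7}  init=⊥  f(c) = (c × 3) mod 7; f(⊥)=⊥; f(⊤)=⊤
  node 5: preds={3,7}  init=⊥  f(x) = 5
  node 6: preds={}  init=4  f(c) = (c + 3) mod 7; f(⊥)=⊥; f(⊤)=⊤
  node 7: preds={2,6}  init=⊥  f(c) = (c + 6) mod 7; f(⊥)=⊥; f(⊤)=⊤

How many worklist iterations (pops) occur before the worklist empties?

15

Iteration log — 15 steps:
  step 1. node 0  ⊔preds=⊥  new=⊥  stable
  step 2. node 1  ⊔preds=4  new=4  old=⊥  +wl: 
  step 3. node 2  ⊔preds=4  new=⊤  old=0  +wl: 
  step 4. node 3  ⊔preds=4  new=4  old=⊥  +wl: 1
  step 5. node 4  ⊔preds=4  new=5  old=⊥  +wl: 3
  step 6. node 5  ⊔preds=4  new=5  old=⊥  +wl: 4
  step 7. node 6  ⊔preds=⊥  new=4  stable
  step 8. node 7  ⊔preds=⊤  new=⊤  old=⊥  +wl: 0,5
  step 9. node 1  ⊔preds=⊤  new=⊤  old=4  +wl: 
  step 10. node 3  ⊔preds=⊤  new=⊤  old=4  +wl: 1
  step 11. node 4  ⊔preds=⊤  new=⊤  old=5  +wl: 3
  step 12. node 0  ⊔preds=⊤  new=⊤  old=⊥  +wl: 
  step 13. node 5  ⊔preds=⊤  new=5  stable
  step 14. node 1  ⊔preds=⊤  new=⊤  stable
  step 15. node 3  ⊔preds=⊤  new=⊤  stable

Least fixpoint reached:
  node 0: ⊤
  node 1: ⊤
  node 2: ⊤
  node 3: ⊤
  node 4: ⊤
  node 5: 5
  node 6: 4
  node 7: ⊤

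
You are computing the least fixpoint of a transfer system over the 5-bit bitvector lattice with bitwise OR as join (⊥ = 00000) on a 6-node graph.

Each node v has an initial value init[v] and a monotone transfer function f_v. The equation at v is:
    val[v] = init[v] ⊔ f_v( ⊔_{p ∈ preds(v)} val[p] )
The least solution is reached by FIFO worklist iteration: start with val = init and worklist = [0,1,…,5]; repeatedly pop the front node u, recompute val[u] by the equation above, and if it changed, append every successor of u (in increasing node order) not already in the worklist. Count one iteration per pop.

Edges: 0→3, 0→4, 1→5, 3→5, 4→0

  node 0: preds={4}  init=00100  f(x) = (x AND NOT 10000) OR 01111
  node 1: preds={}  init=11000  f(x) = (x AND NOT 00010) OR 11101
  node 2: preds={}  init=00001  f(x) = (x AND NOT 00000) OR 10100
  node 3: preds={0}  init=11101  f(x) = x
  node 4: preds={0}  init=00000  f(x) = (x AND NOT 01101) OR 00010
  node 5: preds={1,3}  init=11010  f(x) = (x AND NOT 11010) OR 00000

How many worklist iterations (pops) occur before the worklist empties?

7

Iteration log — 7 steps:
  step 1. node 0  ⊔preds=00000  new=01111  old=00100  +wl: 
  step 2. node 1  ⊔preds=00000  new=11101  old=11000  +wl: 
  step 3. node 2  ⊔preds=00000  new=10101  old=00001  +wl: 
  step 4. node 3  ⊔preds=01111  new=11111  old=11101  +wl: 
  step 5. node 4  ⊔preds=01111  new=00010  old=00000  +wl: 0
  step 6. node 5  ⊔preds=11111  new=11111  old=11010  +wl: 
  step 7. node 0  ⊔preds=00010  new=01111  stable

Least fixpoint reached:
  node 0: 01111
  node 1: 11101
  node 2: 10101
  node 3: 11111
  node 4: 00010
  node 5: 11111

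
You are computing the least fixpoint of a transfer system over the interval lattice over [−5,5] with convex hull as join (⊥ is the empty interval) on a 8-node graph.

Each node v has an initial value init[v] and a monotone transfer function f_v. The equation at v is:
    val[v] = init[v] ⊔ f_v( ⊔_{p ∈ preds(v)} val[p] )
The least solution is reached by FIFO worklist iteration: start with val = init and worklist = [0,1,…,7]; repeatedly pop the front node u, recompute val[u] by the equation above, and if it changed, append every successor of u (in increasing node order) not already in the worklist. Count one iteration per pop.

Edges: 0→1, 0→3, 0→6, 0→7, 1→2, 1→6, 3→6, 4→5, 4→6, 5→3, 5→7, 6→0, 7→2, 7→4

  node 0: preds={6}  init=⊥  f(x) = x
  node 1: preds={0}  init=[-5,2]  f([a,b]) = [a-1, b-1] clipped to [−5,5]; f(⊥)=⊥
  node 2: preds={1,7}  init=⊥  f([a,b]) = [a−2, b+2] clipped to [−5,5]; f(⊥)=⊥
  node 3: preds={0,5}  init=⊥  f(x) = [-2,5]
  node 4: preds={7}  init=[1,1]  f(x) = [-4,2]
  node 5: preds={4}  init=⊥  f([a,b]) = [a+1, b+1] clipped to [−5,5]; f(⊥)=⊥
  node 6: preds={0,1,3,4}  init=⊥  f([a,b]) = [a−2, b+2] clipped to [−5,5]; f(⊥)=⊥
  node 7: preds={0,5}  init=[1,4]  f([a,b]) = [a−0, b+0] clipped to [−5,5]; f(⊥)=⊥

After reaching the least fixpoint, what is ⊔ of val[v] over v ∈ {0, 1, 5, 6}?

Trace (18 dequeues):
  [1] u=0 | in ⊥ | out ⊥ | ==
  [2] u=1 | in ⊥ | out [-5,2] | ==
  [3] u=2 | in [-5,4] | out [-5,5] | prev ⊥ | push {}
  [4] u=3 | in ⊥ | out [-2,5] | prev ⊥ | push {}
  [5] u=4 | in [1,4] | out [-4,2] | prev [1,1] | push {}
  [6] u=5 | in [-4,2] | out [-3,3] | prev ⊥ | push {3}
  [7] u=6 | in [-5,5] | out [-5,5] | prev ⊥ | push {0}
  [8] u=7 | in [-3,3] | out [-3,4] | prev [1,4] | push {2,4}
  [9] u=3 | in [-3,3] | out [-2,5] | ==
  [10] u=0 | in [-5,5] | out [-5,5] | prev ⊥ | push {1,3,6,7}
  [11] u=2 | in [-5,4] | out [-5,5] | ==
  [12] u=4 | in [-3,4] | out [-4,2] | ==
  [13] u=1 | in [-5,5] | out [-5,4] | prev [-5,2] | push {2}
  [14] u=3 | in [-5,5] | out [-2,5] | ==
  [15] u=6 | in [-5,5] | out [-5,5] | ==
  [16] u=7 | in [-5,5] | out [-5,5] | prev [-3,4] | push {4}
  [17] u=2 | in [-5,5] | out [-5,5] | ==
  [18] u=4 | in [-5,5] | out [-4,2] | ==

Converged values:
  [0] [-5,5]
  [1] [-5,4]
  [2] [-5,5]
  [3] [-2,5]
  [4] [-4,2]
  [5] [-3,3]
  [6] [-5,5]
  [7] [-5,5]

[-5,5]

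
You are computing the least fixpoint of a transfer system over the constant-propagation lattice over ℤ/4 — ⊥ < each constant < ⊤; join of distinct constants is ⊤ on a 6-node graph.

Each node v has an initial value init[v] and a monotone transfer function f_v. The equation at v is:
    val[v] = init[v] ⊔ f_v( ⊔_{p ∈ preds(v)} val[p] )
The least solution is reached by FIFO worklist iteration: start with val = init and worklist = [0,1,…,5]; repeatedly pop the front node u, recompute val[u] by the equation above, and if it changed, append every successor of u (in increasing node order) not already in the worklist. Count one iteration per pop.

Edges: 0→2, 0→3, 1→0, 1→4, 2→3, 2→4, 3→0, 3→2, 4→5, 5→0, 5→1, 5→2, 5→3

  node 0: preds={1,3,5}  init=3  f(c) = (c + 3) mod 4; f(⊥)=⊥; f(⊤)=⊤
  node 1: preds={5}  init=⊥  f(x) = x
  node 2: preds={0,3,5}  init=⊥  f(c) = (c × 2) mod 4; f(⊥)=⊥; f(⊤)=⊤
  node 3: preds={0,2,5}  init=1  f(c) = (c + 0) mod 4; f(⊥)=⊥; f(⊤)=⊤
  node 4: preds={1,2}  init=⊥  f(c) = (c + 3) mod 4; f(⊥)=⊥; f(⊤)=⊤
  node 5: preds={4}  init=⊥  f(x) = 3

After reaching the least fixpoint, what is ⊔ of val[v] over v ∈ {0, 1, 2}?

Worklist (12 pops):
  #1 pop 0: in=1 → ⊤ (was 3); enqueue []
  #2 pop 1: in=⊥ → ⊥ (no change)
  #3 pop 2: in=⊤ → ⊤ (was ⊥); enqueue []
  #4 pop 3: in=⊤ → ⊤ (was 1); enqueue [0,2]
  #5 pop 4: in=⊤ → ⊤ (was ⊥); enqueue []
  #6 pop 5: in=⊤ → 3 (was ⊥); enqueue [1,3]
  #7 pop 0: in=⊤ → ⊤ (no change)
  #8 pop 2: in=⊤ → ⊤ (no change)
  #9 pop 1: in=3 → 3 (was ⊥); enqueue [0,4]
  #10 pop 3: in=⊤ → ⊤ (no change)
  #11 pop 0: in=⊤ → ⊤ (no change)
  #12 pop 4: in=⊤ → ⊤ (no change)

Fixpoint:
  val[0] = ⊤
  val[1] = 3
  val[2] = ⊤
  val[3] = ⊤
  val[4] = ⊤
  val[5] = 3

⊤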